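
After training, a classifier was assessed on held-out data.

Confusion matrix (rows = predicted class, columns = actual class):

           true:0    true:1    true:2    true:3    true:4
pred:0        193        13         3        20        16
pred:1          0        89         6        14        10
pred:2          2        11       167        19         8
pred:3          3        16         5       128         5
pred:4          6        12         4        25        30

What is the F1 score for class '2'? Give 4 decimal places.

One-vs-rest for '2': TP = diagonal; FP = other classes predicted '2'; FN = '2' predicted as other.
F1 score = 2·TP/(2·TP+FP+FN).
2: TP=167, FP=2+11+19+8=40, FN=3+6+5+4=18 → 334/392 = 0.85204

0.8520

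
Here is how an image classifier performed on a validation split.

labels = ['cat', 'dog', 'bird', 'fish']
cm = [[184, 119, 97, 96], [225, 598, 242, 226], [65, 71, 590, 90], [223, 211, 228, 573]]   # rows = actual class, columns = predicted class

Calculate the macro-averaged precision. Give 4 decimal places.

0.4886

Per-class precision (TP/(TP+FP)):
  cat: TP=184, FP=225+65+223=513 → 184/697 = 0.26399
  dog: TP=598, FP=119+71+211=401 → 598/999 = 0.59860
  bird: TP=590, FP=97+242+228=567 → 590/1157 = 0.50994
  fish: TP=573, FP=96+226+90=412 → 573/985 = 0.58173
Macro-precision = mean = (0.26399 + 0.59860 + 0.50994 + 0.58173) / 4 = 0.4886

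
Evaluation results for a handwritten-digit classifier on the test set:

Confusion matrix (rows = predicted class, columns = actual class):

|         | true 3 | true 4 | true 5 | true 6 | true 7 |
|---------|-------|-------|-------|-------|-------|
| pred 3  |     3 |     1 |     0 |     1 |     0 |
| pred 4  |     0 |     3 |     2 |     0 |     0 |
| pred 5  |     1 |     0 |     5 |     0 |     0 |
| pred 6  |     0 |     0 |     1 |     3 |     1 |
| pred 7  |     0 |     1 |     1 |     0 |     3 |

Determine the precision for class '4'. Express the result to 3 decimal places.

0.600

Take TP from the diagonal, FP from the rest of the '4' prediction marginal, FN from the rest of the '4' actual marginal.
precision = TP/(TP+FP).
4: TP=3, FP=0+2+0+0=2 → 3/5 = 0.6000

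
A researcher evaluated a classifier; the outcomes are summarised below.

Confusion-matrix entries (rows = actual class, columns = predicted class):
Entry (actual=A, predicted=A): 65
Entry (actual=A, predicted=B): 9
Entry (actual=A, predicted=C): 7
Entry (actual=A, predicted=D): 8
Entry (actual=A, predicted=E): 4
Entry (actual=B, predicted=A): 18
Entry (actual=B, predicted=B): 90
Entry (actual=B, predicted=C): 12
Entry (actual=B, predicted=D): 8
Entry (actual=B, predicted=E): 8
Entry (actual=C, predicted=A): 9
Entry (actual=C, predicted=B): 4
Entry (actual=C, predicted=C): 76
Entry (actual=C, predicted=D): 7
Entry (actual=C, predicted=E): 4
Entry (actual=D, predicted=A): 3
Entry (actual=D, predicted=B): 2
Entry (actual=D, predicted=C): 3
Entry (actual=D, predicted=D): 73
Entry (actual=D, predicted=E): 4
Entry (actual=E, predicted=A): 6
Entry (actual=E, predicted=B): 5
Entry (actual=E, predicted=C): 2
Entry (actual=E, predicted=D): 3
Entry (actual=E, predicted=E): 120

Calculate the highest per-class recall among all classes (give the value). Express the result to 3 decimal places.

0.882

Per-class recall (TP/(TP+FN)):
  A: TP=65, FN=9+7+8+4=28 → 65/93 = 0.6989
  B: TP=90, FN=18+12+8+8=46 → 90/136 = 0.6618
  C: TP=76, FN=9+4+7+4=24 → 76/100 = 0.7600
  D: TP=73, FN=3+2+3+4=12 → 73/85 = 0.8588
  E: TP=120, FN=6+5+2+3=16 → 120/136 = 0.8824
Highest is class 'E' with recall = 0.882.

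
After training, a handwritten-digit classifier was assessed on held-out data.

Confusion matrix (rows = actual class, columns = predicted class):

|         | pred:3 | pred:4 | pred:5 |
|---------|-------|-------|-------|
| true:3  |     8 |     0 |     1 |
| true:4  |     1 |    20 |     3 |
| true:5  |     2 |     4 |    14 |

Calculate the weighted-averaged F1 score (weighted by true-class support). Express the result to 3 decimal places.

Per-class F1 score (2·TP/(2·TP+FP+FN)):
  3: TP=8, FP=1+2=3, FN=0+1=1 → 16/20 = 0.8000
  4: TP=20, FP=0+4=4, FN=1+3=4 → 40/48 = 0.8333
  5: TP=14, FP=1+3=4, FN=2+4=6 → 28/38 = 0.7368
Weighted-F1 score = Σ (supportᵢ/N)·F1 scoreᵢ with N=53: (9/53)·0.8000 + (24/53)·0.8333 + (20/53)·0.7368 = 0.791

0.791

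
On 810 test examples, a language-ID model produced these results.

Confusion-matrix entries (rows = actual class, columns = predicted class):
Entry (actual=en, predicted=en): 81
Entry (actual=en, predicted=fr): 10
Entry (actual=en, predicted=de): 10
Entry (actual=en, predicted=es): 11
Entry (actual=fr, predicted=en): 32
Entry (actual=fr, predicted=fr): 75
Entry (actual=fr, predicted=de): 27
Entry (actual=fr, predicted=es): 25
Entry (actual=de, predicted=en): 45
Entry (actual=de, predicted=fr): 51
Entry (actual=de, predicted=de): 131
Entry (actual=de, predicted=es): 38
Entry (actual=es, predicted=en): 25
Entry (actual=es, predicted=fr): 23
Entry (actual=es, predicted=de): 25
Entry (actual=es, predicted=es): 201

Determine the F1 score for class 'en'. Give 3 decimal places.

One-vs-rest for 'en': TP = diagonal; FP = other classes predicted 'en'; FN = 'en' predicted as other.
F1 score = 2·TP/(2·TP+FP+FN).
en: TP=81, FP=32+45+25=102, FN=10+10+11=31 → 162/295 = 0.5492

0.549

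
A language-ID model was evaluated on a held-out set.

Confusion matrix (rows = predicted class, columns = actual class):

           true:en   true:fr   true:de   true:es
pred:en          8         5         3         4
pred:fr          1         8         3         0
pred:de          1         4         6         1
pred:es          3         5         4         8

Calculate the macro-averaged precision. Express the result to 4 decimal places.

Per-class precision (TP/(TP+FP)):
  en: TP=8, FP=5+3+4=12 → 8/20 = 0.40000
  fr: TP=8, FP=1+3+0=4 → 8/12 = 0.66667
  de: TP=6, FP=1+4+1=6 → 6/12 = 0.50000
  es: TP=8, FP=3+5+4=12 → 8/20 = 0.40000
Macro-precision = mean = (0.40000 + 0.66667 + 0.50000 + 0.40000) / 4 = 0.4917

0.4917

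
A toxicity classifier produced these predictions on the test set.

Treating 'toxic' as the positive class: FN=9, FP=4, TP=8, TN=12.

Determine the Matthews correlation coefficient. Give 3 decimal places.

0.229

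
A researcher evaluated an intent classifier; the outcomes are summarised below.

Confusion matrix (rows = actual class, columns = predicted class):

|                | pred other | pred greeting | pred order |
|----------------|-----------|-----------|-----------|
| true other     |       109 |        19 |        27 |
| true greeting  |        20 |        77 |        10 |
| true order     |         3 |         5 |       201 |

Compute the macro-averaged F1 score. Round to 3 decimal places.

Per-class F1 score (2·TP/(2·TP+FP+FN)):
  other: TP=109, FP=20+3=23, FN=19+27=46 → 218/287 = 0.7596
  greeting: TP=77, FP=19+5=24, FN=20+10=30 → 154/208 = 0.7404
  order: TP=201, FP=27+10=37, FN=3+5=8 → 402/447 = 0.8993
Macro-F1 score = mean = (0.7596 + 0.7404 + 0.8993) / 3 = 0.800

0.800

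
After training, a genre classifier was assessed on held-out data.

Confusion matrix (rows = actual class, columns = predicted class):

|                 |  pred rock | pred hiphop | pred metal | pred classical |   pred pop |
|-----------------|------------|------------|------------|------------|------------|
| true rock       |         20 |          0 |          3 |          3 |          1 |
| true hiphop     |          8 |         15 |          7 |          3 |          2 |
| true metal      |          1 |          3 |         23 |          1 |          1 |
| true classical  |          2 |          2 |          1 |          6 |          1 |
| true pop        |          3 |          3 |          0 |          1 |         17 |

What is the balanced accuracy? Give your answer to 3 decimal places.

Balanced accuracy = mean of per-class recall.
  rock: recall = 20/27 = 0.7407
  hiphop: recall = 15/35 = 0.4286
  metal: recall = 23/29 = 0.7931
  classical: recall = 6/12 = 0.5000
  pop: recall = 17/24 = 0.7083
Mean = (0.7407 + 0.4286 + 0.7931 + 0.5000 + 0.7083) / 5 = 0.634

0.634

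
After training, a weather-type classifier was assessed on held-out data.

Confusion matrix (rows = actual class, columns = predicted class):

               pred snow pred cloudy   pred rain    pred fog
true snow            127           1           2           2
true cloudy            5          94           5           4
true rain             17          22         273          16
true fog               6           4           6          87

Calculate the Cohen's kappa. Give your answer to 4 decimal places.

0.8062

Observed agreement pₒ = trace/N = 581/671 = 0.86587
Expected agreement pₑ = Σ (rowᵢ·colᵢ)/N² = (132·155 + 108·121 + 328·286 + 103·109)/671² = 0.30775
κ = (pₒ − pₑ)/(1 − pₑ) = (0.86587 − 0.30775)/(1 − 0.30775) = 0.8062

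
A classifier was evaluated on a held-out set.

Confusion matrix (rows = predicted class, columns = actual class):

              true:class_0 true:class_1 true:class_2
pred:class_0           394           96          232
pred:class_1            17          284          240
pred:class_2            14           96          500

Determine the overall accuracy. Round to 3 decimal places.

0.629

Accuracy = trace / total = (394+284+500=1178) / 1873 = 1178/1873 = 0.629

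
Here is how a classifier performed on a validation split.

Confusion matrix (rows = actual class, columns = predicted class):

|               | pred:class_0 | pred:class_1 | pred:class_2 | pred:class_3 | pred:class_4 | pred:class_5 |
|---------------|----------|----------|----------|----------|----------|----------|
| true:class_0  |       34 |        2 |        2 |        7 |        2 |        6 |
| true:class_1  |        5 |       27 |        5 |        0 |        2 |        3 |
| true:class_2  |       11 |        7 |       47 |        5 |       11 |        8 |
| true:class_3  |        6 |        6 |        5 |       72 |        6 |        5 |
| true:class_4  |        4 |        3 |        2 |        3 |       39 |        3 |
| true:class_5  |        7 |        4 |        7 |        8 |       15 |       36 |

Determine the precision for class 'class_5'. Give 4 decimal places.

0.5902

Treat 'class_5' as positive and all other classes as negative.
precision = TP/(TP+FP).
class_5: TP=36, FP=6+3+8+5+3=25 → 36/61 = 0.59016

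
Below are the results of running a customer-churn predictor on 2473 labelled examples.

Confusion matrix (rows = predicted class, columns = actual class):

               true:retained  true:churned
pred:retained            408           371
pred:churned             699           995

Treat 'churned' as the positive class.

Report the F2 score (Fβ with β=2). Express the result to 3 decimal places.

Fβ = (1+β²)·TP / ((1+β²)·TP + β²·FN + FP), with β²=4
= 5·995 / (5·995 + 4·371 + 699) = 0.695

0.695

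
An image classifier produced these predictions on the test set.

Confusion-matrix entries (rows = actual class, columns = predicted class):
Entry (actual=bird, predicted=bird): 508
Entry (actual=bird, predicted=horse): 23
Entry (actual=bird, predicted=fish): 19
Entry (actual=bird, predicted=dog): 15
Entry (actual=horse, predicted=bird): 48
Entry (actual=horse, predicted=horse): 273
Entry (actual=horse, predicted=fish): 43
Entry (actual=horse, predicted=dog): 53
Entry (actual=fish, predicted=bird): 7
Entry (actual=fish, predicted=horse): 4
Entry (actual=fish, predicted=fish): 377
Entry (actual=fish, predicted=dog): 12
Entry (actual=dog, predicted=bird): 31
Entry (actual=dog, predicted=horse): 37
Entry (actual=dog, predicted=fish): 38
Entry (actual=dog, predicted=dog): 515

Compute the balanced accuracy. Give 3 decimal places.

0.831

Balanced accuracy = mean of per-class recall.
  bird: recall = 508/565 = 0.8991
  horse: recall = 273/417 = 0.6547
  fish: recall = 377/400 = 0.9425
  dog: recall = 515/621 = 0.8293
Mean = (0.8991 + 0.6547 + 0.9425 + 0.8293) / 4 = 0.831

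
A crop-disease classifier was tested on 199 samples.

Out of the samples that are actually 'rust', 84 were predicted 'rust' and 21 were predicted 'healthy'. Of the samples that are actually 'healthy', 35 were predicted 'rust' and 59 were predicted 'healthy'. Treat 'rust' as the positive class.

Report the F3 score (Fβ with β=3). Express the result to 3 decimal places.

0.789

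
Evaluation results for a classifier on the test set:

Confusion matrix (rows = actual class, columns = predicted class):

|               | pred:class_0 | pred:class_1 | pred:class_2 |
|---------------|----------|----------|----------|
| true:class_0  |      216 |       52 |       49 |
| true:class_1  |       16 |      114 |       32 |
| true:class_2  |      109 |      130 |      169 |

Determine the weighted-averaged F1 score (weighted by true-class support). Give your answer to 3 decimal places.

Per-class F1 score (2·TP/(2·TP+FP+FN)):
  class_0: TP=216, FP=16+109=125, FN=52+49=101 → 432/658 = 0.6565
  class_1: TP=114, FP=52+130=182, FN=16+32=48 → 228/458 = 0.4978
  class_2: TP=169, FP=49+32=81, FN=109+130=239 → 338/658 = 0.5137
Weighted-F1 score = Σ (supportᵢ/N)·F1 scoreᵢ with N=887: (317/887)·0.6565 + (162/887)·0.4978 + (408/887)·0.5137 = 0.562

0.562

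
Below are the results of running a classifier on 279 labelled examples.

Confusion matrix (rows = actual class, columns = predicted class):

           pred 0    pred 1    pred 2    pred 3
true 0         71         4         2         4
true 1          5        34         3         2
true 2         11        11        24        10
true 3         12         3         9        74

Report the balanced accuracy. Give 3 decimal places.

0.708

Balanced accuracy = mean of per-class recall.
  0: recall = 71/81 = 0.8765
  1: recall = 34/44 = 0.7727
  2: recall = 24/56 = 0.4286
  3: recall = 74/98 = 0.7551
Mean = (0.8765 + 0.7727 + 0.4286 + 0.7551) / 4 = 0.708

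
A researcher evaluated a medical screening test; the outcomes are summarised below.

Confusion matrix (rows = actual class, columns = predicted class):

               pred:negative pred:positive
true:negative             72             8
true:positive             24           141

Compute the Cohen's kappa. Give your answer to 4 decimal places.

Observed agreement pₒ = trace/N = 213/245 = 0.86939
Expected agreement pₑ = Σ (rowᵢ·colᵢ)/N² = (80·96 + 165·149)/245² = 0.53753
κ = (pₒ − pₑ)/(1 − pₑ) = (0.86939 − 0.53753)/(1 − 0.53753) = 0.7176

0.7176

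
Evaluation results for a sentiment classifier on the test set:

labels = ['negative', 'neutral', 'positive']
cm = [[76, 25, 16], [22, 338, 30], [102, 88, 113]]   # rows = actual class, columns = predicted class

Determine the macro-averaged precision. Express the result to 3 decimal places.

Per-class precision (TP/(TP+FP)):
  negative: TP=76, FP=22+102=124 → 76/200 = 0.3800
  neutral: TP=338, FP=25+88=113 → 338/451 = 0.7494
  positive: TP=113, FP=16+30=46 → 113/159 = 0.7107
Macro-precision = mean = (0.3800 + 0.7494 + 0.7107) / 3 = 0.613

0.613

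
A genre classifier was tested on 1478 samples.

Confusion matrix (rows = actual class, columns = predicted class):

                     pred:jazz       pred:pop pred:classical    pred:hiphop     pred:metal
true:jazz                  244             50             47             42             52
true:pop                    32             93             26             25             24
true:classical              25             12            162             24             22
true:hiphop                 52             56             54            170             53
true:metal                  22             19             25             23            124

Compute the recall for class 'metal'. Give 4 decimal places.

One-vs-rest for 'metal': TP = diagonal; FP = other classes predicted 'metal'; FN = 'metal' predicted as other.
recall = TP/(TP+FN).
metal: TP=124, FN=22+19+25+23=89 → 124/213 = 0.58216

0.5822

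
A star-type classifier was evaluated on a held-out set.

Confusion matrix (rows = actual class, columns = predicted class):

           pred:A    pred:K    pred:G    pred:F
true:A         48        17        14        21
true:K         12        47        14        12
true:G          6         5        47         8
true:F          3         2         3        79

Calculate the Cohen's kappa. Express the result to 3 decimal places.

0.539

Observed agreement pₒ = trace/N = 221/338 = 0.6538
Expected agreement pₑ = Σ (rowᵢ·colᵢ)/N² = (100·69 + 85·71 + 66·78 + 87·120)/338² = 0.2497
κ = (pₒ − pₑ)/(1 − pₑ) = (0.6538 − 0.2497)/(1 − 0.2497) = 0.539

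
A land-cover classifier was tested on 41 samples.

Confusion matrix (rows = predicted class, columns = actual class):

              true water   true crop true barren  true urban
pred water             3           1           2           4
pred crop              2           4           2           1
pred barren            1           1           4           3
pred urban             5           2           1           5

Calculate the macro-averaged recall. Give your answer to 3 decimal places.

Per-class recall (TP/(TP+FN)):
  water: TP=3, FN=2+1+5=8 → 3/11 = 0.2727
  crop: TP=4, FN=1+1+2=4 → 4/8 = 0.5000
  barren: TP=4, FN=2+2+1=5 → 4/9 = 0.4444
  urban: TP=5, FN=4+1+3=8 → 5/13 = 0.3846
Macro-recall = mean = (0.2727 + 0.5000 + 0.4444 + 0.3846) / 4 = 0.400

0.400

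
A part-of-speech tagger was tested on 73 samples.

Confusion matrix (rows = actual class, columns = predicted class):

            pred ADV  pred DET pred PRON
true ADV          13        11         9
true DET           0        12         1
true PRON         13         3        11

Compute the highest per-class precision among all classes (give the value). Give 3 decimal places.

0.524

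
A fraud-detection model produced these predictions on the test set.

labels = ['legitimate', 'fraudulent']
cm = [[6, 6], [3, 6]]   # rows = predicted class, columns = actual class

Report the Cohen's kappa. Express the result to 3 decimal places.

Observed agreement pₒ = trace/N = 12/21 = 0.5714
Expected agreement pₑ = Σ (rowᵢ·colᵢ)/N² = (9·12 + 12·9)/21² = 0.4898
κ = (pₒ − pₑ)/(1 − pₑ) = (0.5714 − 0.4898)/(1 − 0.4898) = 0.160

0.160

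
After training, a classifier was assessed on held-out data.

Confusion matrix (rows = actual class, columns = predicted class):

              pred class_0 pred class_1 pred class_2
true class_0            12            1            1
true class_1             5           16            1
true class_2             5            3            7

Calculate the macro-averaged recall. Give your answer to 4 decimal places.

Per-class recall (TP/(TP+FN)):
  class_0: TP=12, FN=1+1=2 → 12/14 = 0.85714
  class_1: TP=16, FN=5+1=6 → 16/22 = 0.72727
  class_2: TP=7, FN=5+3=8 → 7/15 = 0.46667
Macro-recall = mean = (0.85714 + 0.72727 + 0.46667) / 3 = 0.6837

0.6837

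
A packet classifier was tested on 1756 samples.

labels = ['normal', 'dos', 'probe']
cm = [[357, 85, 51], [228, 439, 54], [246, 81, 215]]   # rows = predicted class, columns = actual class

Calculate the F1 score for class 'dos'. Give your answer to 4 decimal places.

0.6621

Treat 'dos' as positive and all other classes as negative.
F1 score = 2·TP/(2·TP+FP+FN).
dos: TP=439, FP=228+54=282, FN=85+81=166 → 878/1326 = 0.66214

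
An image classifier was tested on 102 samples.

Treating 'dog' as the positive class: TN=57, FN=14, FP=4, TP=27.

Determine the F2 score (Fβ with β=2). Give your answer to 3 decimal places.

Fβ = (1+β²)·TP / ((1+β²)·TP + β²·FN + FP), with β²=4
= 5·27 / (5·27 + 4·14 + 4) = 0.692

0.692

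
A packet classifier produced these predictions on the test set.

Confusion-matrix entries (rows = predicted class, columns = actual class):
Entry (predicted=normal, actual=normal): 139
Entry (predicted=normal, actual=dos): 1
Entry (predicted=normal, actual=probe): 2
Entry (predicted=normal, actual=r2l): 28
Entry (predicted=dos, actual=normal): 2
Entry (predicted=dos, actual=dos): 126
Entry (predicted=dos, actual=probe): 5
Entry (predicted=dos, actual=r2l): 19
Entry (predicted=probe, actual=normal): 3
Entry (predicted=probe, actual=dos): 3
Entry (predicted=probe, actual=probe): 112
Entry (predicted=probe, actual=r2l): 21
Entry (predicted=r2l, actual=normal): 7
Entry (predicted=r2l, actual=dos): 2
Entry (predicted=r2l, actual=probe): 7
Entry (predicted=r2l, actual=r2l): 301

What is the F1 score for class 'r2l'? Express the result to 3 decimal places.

0.878

Treat 'r2l' as positive and all other classes as negative.
F1 score = 2·TP/(2·TP+FP+FN).
r2l: TP=301, FP=7+2+7=16, FN=28+19+21=68 → 602/686 = 0.8776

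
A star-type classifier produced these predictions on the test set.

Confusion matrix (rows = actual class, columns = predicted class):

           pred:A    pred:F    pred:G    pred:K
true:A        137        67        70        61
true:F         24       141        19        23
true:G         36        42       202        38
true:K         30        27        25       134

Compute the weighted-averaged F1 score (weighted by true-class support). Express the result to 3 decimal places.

Per-class F1 score (2·TP/(2·TP+FP+FN)):
  A: TP=137, FP=24+36+30=90, FN=67+70+61=198 → 274/562 = 0.4875
  F: TP=141, FP=67+42+27=136, FN=24+19+23=66 → 282/484 = 0.5826
  G: TP=202, FP=70+19+25=114, FN=36+42+38=116 → 404/634 = 0.6372
  K: TP=134, FP=61+23+38=122, FN=30+27+25=82 → 268/472 = 0.5678
Weighted-F1 score = Σ (supportᵢ/N)·F1 scoreᵢ with N=1076: (335/1076)·0.4875 + (207/1076)·0.5826 + (318/1076)·0.6372 + (216/1076)·0.5678 = 0.566

0.566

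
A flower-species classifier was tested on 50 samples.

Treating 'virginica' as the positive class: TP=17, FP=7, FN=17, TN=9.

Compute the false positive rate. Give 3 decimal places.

0.438

FPR = FP/(FP+TN) = 7/(7+9) = 0.438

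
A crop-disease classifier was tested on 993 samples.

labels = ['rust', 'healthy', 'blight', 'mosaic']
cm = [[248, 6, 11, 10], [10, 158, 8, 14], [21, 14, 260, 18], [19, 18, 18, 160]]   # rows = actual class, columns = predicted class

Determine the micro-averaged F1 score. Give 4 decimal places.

Micro-averaging pools counts across classes: ΣTP=826, ΣFP=167, ΣFN=167.
Micro-F1 score = 2·TP/(2·TP+FP+FN) on pooled counts = 0.8318 (equals overall accuracy in single-label multiclass).

0.8318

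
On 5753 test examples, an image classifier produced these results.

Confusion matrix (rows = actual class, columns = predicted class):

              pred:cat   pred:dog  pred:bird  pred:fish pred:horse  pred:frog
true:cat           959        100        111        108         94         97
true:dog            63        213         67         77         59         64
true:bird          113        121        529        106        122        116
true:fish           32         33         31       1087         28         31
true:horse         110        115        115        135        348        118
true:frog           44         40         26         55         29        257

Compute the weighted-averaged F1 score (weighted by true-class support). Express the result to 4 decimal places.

0.5853

Per-class F1 score (2·TP/(2·TP+FP+FN)):
  cat: TP=959, FP=63+113+32+110+44=362, FN=100+111+108+94+97=510 → 1918/2790 = 0.68746
  dog: TP=213, FP=100+121+33+115+40=409, FN=63+67+77+59+64=330 → 426/1165 = 0.36567
  bird: TP=529, FP=111+67+31+115+26=350, FN=113+121+106+122+116=578 → 1058/1986 = 0.53273
  fish: TP=1087, FP=108+77+106+135+55=481, FN=32+33+31+28+31=155 → 2174/2810 = 0.77367
  horse: TP=348, FP=94+59+122+28+29=332, FN=110+115+115+135+118=593 → 696/1621 = 0.42936
  frog: TP=257, FP=97+64+116+31+118=426, FN=44+40+26+55+29=194 → 514/1134 = 0.45326
Weighted-F1 score = Σ (supportᵢ/N)·F1 scoreᵢ with N=5753: (1469/5753)·0.68746 + (543/5753)·0.36567 + (1107/5753)·0.53273 + (1242/5753)·0.77367 + (941/5753)·0.42936 + (451/5753)·0.45326 = 0.5853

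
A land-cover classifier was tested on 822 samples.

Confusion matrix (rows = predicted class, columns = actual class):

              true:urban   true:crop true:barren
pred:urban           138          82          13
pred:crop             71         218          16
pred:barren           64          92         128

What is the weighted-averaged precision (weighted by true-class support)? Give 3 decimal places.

Per-class precision (TP/(TP+FP)):
  urban: TP=138, FP=82+13=95 → 138/233 = 0.5923
  crop: TP=218, FP=71+16=87 → 218/305 = 0.7148
  barren: TP=128, FP=64+92=156 → 128/284 = 0.4507
Weighted-precision = Σ (supportᵢ/N)·precisionᵢ with N=822: (273/822)·0.5923 + (392/822)·0.7148 + (157/822)·0.4507 = 0.624

0.624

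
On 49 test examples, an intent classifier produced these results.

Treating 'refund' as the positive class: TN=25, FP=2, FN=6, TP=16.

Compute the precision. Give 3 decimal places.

Precision = TP/(TP+FP) = 16/(16+2) = 16/18 = 0.889

0.889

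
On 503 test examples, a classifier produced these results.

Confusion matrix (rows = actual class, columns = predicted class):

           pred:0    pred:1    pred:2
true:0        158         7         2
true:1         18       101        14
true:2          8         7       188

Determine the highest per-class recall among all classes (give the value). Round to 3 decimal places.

Per-class recall (TP/(TP+FN)):
  0: TP=158, FN=7+2=9 → 158/167 = 0.9461
  1: TP=101, FN=18+14=32 → 101/133 = 0.7594
  2: TP=188, FN=8+7=15 → 188/203 = 0.9261
Highest is class '0' with recall = 0.946.

0.946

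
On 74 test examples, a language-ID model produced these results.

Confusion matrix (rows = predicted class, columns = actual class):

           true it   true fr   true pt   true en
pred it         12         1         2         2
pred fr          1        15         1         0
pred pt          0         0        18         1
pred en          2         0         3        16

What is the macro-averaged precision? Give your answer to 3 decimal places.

0.824

Per-class precision (TP/(TP+FP)):
  it: TP=12, FP=1+2+2=5 → 12/17 = 0.7059
  fr: TP=15, FP=1+1+0=2 → 15/17 = 0.8824
  pt: TP=18, FP=0+0+1=1 → 18/19 = 0.9474
  en: TP=16, FP=2+0+3=5 → 16/21 = 0.7619
Macro-precision = mean = (0.7059 + 0.8824 + 0.9474 + 0.7619) / 4 = 0.824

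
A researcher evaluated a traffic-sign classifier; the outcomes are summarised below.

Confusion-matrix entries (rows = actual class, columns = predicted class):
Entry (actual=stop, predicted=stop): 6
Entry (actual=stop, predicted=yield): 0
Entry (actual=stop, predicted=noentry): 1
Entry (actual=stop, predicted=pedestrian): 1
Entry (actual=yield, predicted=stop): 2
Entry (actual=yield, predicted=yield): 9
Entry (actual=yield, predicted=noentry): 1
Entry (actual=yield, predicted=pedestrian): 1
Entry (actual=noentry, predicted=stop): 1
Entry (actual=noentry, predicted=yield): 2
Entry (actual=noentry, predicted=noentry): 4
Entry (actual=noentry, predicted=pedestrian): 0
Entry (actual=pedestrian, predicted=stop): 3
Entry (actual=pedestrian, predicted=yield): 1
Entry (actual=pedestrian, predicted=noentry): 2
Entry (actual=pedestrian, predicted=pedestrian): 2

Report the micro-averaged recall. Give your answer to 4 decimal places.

Micro-averaging pools counts across classes: ΣTP=21, ΣFP=15, ΣFN=15.
Micro-recall = TP/(TP+FN) on pooled counts = 0.5833 (equals overall accuracy in single-label multiclass).

0.5833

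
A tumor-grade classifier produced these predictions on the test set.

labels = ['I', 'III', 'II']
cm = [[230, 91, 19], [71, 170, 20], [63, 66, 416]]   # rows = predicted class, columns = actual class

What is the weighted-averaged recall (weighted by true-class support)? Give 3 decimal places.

Per-class recall (TP/(TP+FN)):
  I: TP=230, FN=71+63=134 → 230/364 = 0.6319
  III: TP=170, FN=91+66=157 → 170/327 = 0.5199
  II: TP=416, FN=19+20=39 → 416/455 = 0.9143
Weighted-recall = Σ (supportᵢ/N)·recallᵢ with N=1146: (364/1146)·0.6319 + (327/1146)·0.5199 + (455/1146)·0.9143 = 0.712

0.712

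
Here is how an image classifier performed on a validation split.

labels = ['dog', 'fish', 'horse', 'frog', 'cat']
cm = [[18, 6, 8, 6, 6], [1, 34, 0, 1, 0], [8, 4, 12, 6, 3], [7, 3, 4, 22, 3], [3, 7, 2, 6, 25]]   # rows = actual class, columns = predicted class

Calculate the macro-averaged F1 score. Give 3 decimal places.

Per-class F1 score (2·TP/(2·TP+FP+FN)):
  dog: TP=18, FP=1+8+7+3=19, FN=6+8+6+6=26 → 36/81 = 0.4444
  fish: TP=34, FP=6+4+3+7=20, FN=1+0+1+0=2 → 68/90 = 0.7556
  horse: TP=12, FP=8+0+4+2=14, FN=8+4+6+3=21 → 24/59 = 0.4068
  frog: TP=22, FP=6+1+6+6=19, FN=7+3+4+3=17 → 44/80 = 0.5500
  cat: TP=25, FP=6+0+3+3=12, FN=3+7+2+6=18 → 50/80 = 0.6250
Macro-F1 score = mean = (0.4444 + 0.7556 + 0.4068 + 0.5500 + 0.6250) / 5 = 0.556

0.556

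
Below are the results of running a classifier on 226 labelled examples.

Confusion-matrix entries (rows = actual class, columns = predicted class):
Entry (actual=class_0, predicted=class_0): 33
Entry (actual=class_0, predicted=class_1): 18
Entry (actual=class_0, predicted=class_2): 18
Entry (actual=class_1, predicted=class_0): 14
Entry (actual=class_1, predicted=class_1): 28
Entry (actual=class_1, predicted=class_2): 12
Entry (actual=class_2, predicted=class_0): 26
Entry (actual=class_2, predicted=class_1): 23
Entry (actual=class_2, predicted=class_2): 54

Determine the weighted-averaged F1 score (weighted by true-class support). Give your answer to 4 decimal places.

0.5139

Per-class F1 score (2·TP/(2·TP+FP+FN)):
  class_0: TP=33, FP=14+26=40, FN=18+18=36 → 66/142 = 0.46479
  class_1: TP=28, FP=18+23=41, FN=14+12=26 → 56/123 = 0.45528
  class_2: TP=54, FP=18+12=30, FN=26+23=49 → 108/187 = 0.57754
Weighted-F1 score = Σ (supportᵢ/N)·F1 scoreᵢ with N=226: (69/226)·0.46479 + (54/226)·0.45528 + (103/226)·0.57754 = 0.5139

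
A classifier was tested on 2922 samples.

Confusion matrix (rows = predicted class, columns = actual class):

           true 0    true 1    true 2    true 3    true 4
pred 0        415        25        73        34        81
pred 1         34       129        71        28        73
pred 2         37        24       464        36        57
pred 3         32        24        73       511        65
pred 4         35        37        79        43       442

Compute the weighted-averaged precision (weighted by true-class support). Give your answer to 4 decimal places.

0.6843

Per-class precision (TP/(TP+FP)):
  0: TP=415, FP=25+73+34+81=213 → 415/628 = 0.66083
  1: TP=129, FP=34+71+28+73=206 → 129/335 = 0.38507
  2: TP=464, FP=37+24+36+57=154 → 464/618 = 0.75081
  3: TP=511, FP=32+24+73+65=194 → 511/705 = 0.72482
  4: TP=442, FP=35+37+79+43=194 → 442/636 = 0.69497
Weighted-precision = Σ (supportᵢ/N)·precisionᵢ with N=2922: (553/2922)·0.66083 + (239/2922)·0.38507 + (760/2922)·0.75081 + (652/2922)·0.72482 + (718/2922)·0.69497 = 0.6843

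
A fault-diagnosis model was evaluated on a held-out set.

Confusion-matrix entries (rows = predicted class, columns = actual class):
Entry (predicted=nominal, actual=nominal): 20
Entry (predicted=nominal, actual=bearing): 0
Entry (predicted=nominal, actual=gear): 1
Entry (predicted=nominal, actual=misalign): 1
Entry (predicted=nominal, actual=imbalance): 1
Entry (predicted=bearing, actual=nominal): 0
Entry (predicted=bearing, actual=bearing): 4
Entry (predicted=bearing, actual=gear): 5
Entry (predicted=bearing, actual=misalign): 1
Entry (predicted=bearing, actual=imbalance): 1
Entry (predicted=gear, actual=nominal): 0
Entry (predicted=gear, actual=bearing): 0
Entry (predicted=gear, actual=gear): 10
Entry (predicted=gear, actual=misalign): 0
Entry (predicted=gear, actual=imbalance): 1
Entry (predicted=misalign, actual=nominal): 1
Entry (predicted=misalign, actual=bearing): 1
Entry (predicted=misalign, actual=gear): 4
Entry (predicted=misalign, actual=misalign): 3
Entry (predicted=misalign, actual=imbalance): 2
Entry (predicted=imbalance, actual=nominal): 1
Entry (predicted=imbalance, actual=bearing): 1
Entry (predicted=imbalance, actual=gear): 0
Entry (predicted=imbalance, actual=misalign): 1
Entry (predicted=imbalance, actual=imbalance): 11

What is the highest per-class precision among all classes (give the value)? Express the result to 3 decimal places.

Per-class precision (TP/(TP+FP)):
  nominal: TP=20, FP=0+1+1+1=3 → 20/23 = 0.8696
  bearing: TP=4, FP=0+5+1+1=7 → 4/11 = 0.3636
  gear: TP=10, FP=0+0+0+1=1 → 10/11 = 0.9091
  misalign: TP=3, FP=1+1+4+2=8 → 3/11 = 0.2727
  imbalance: TP=11, FP=1+1+0+1=3 → 11/14 = 0.7857
Highest is class 'gear' with precision = 0.909.

0.909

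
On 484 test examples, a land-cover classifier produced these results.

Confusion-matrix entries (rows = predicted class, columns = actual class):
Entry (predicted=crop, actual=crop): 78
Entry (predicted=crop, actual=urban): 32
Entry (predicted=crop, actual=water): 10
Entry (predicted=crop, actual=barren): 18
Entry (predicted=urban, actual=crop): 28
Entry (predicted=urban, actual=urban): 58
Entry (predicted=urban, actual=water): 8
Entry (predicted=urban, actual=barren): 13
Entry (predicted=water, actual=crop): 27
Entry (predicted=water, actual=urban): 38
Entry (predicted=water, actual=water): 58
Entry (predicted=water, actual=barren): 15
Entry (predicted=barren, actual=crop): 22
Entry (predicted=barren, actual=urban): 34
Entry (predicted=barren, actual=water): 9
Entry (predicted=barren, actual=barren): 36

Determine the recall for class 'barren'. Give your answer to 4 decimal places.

One-vs-rest for 'barren': TP = diagonal; FP = other classes predicted 'barren'; FN = 'barren' predicted as other.
recall = TP/(TP+FN).
barren: TP=36, FN=18+13+15=46 → 36/82 = 0.43902

0.4390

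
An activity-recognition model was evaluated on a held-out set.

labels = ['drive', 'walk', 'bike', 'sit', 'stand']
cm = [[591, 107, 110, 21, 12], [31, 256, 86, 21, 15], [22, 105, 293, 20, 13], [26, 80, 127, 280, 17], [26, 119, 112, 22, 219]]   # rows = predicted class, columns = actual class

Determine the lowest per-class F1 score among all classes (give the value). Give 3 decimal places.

0.476

Per-class F1 score (2·TP/(2·TP+FP+FN)):
  drive: TP=591, FP=107+110+21+12=250, FN=31+22+26+26=105 → 1182/1537 = 0.7690
  walk: TP=256, FP=31+86+21+15=153, FN=107+105+80+119=411 → 512/1076 = 0.4758
  bike: TP=293, FP=22+105+20+13=160, FN=110+86+127+112=435 → 586/1181 = 0.4962
  sit: TP=280, FP=26+80+127+17=250, FN=21+21+20+22=84 → 560/894 = 0.6264
  stand: TP=219, FP=26+119+112+22=279, FN=12+15+13+17=57 → 438/774 = 0.5659
Lowest is class 'walk' with F1 score = 0.476.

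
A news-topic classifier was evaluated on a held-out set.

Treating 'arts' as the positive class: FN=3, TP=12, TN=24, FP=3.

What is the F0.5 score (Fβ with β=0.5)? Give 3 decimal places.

0.800

Fβ = (1+β²)·TP / ((1+β²)·TP + β²·FN + FP), with β²=1/4
= 1.25·12 / (1.25·12 + 0.25·3 + 3) = 0.800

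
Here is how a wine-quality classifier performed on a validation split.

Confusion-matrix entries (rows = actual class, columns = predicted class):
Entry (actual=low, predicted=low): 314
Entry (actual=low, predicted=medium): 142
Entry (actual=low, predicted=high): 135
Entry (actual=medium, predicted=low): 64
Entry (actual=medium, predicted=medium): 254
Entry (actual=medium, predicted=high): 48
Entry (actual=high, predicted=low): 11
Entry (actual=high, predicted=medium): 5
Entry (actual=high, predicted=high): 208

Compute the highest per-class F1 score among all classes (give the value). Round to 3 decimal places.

0.676

Per-class F1 score (2·TP/(2·TP+FP+FN)):
  low: TP=314, FP=64+11=75, FN=142+135=277 → 628/980 = 0.6408
  medium: TP=254, FP=142+5=147, FN=64+48=112 → 508/767 = 0.6623
  high: TP=208, FP=135+48=183, FN=11+5=16 → 416/615 = 0.6764
Highest is class 'high' with F1 score = 0.676.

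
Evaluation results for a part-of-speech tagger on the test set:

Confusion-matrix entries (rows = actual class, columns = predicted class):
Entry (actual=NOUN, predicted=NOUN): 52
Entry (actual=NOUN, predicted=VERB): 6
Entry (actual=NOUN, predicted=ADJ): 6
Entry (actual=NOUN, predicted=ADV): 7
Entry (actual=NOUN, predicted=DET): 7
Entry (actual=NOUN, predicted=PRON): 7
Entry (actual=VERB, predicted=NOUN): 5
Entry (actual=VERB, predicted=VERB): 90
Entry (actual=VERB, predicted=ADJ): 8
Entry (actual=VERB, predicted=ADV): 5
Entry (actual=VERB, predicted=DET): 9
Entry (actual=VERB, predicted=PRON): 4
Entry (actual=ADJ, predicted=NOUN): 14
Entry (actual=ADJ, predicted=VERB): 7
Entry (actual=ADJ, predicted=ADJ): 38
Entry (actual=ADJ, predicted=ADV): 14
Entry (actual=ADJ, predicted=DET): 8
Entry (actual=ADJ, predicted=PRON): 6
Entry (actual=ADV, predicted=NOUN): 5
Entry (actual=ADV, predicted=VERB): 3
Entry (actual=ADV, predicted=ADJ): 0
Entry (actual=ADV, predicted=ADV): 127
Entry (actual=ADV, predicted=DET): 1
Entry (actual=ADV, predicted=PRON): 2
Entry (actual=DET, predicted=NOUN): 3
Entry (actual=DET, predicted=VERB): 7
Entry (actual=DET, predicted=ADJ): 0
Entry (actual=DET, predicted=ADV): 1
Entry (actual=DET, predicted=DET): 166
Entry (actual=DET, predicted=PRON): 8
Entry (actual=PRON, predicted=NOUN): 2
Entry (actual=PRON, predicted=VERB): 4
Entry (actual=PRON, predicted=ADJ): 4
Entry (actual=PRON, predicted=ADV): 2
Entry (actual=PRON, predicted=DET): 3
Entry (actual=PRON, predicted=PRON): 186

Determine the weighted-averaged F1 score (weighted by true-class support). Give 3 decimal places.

Per-class F1 score (2·TP/(2·TP+FP+FN)):
  NOUN: TP=52, FP=5+14+5+3+2=29, FN=6+6+7+7+7=33 → 104/166 = 0.6265
  VERB: TP=90, FP=6+7+3+7+4=27, FN=5+8+5+9+4=31 → 180/238 = 0.7563
  ADJ: TP=38, FP=6+8+0+0+4=18, FN=14+7+14+8+6=49 → 76/143 = 0.5315
  ADV: TP=127, FP=7+5+14+1+2=29, FN=5+3+0+1+2=11 → 254/294 = 0.8639
  DET: TP=166, FP=7+9+8+1+3=28, FN=3+7+0+1+8=19 → 332/379 = 0.8760
  PRON: TP=186, FP=7+4+6+2+8=27, FN=2+4+4+2+3=15 → 372/414 = 0.8986
Weighted-F1 score = Σ (supportᵢ/N)·F1 scoreᵢ with N=817: (85/817)·0.6265 + (121/817)·0.7563 + (87/817)·0.5315 + (138/817)·0.8639 + (185/817)·0.8760 + (201/817)·0.8986 = 0.799

0.799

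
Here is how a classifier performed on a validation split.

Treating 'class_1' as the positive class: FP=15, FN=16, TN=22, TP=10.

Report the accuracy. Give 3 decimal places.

0.508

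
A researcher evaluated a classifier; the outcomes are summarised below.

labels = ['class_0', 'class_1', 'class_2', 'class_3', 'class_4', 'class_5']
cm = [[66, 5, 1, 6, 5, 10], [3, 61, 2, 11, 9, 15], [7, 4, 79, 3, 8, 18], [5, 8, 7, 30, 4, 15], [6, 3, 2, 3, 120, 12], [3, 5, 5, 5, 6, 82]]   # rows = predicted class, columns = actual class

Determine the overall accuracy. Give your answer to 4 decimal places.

0.6909

Accuracy = trace / total = (66+61+79+30+120+82=438) / 634 = 438/634 = 0.6909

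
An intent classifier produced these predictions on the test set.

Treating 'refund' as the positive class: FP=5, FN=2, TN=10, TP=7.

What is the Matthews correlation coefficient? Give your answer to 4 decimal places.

0.4303

MCC = (TP·TN − FP·FN) / √((TP+FP)(TP+FN)(TN+FP)(TN+FN))
Numerator = 7·10 − 5·2 = 60
Denominator = √(12·9·15·12) = √19440 = 139.4274
MCC = 60 / 139.4274 = 0.4303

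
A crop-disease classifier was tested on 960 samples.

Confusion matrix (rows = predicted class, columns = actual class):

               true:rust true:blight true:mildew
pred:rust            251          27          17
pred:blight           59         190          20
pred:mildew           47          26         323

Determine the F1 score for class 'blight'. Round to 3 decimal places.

0.742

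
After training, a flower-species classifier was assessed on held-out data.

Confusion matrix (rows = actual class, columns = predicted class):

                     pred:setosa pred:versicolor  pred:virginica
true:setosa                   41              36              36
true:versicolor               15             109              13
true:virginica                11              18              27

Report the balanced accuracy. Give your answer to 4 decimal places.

Balanced accuracy = mean of per-class recall.
  setosa: recall = 41/113 = 0.36283
  versicolor: recall = 109/137 = 0.79562
  virginica: recall = 27/56 = 0.48214
Mean = (0.36283 + 0.79562 + 0.48214) / 3 = 0.5469

0.5469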